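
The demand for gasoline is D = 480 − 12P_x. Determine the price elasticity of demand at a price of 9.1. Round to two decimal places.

-0.29

At P_x = 9.1, D = 370.8.
dD/dP_x = −12.
Point elasticity E = (dD/dP_x)·(P_x/D) = -12 × 9.1/370.8 ≈ -0.29.
|E| < 1, so demand is inelastic at this price.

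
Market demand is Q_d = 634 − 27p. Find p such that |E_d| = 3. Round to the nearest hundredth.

Set −bp/(a − bp) = −3 ⇒ bp = 3(a − bp) ⇒ bp(1+3) = 3·a.
p = 3·634/(27·4) ≈ 17.61.

17.61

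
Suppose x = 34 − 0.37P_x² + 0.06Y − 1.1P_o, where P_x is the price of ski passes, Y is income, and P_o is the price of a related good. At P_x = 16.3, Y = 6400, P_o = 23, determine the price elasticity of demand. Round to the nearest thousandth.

-0.668

x = 34 − 0.37(16.3)² + 0.06(6400) − 1.1(23) = 34 − 98.3053 + 384 − 25.3 = 294.3947.
∂x/∂P_x = −2·0.37·P_x = -12.062, so E_p = -12.062·(16.3/294.3947) ≈ -0.668.
|E_p| < 1: demand is inelastic.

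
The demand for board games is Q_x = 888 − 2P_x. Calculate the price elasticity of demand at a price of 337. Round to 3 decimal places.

At P_x = 337, Q_x = 214.
dQ_x/dP_x = −2.
Point elasticity E = (dQ_x/dP_x)·(P_x/Q_x) = -2 × 337/214 ≈ -3.150.
|E| > 1, so demand is elastic at this price.

-3.150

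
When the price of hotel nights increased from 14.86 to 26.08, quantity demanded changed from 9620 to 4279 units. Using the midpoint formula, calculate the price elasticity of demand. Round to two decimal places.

%ΔQ = (4279 − 9620)/[(9620 + 4279)/2] = -5341/6949.5 ≈ -0.7685.
%Δp = (26.08 − 14.86)/[(14.86 + 26.08)/2] = 11.22/20.47 ≈ 0.5481.
Arc elasticity E = %ΔQ/%Δp ≈ -0.7685/0.5481 ≈ -1.40.
|E| > 1: demand is elastic over this range.

-1.40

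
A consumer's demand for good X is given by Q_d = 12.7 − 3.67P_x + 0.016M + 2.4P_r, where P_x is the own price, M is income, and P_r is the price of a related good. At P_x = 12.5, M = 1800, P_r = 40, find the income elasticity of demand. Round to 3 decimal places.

Evaluating quantity at (P_x, M, P_r) gives Q_d = 12.7 − 3.67(12.5) + 0.016(1800) + 2.4(40) = 12.7 − 45.875 + 28.8 + 96 = 91.625.
∂Q_d/∂M = +0.016, so E_I = 0.016·(1800/91.625) ≈ 0.314.
E_I ∈ (0,1): normal good (necessity).

0.314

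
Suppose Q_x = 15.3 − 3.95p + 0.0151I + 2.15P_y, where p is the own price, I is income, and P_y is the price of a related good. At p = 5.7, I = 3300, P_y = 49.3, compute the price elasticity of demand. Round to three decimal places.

Evaluating quantity at (p, I, P_y) gives Q_x = 15.3 − 3.95(5.7) + 0.0151(3300) + 2.15(49.3) = 15.3 − 22.515 + 49.83 + 105.995 = 148.61.
∂Q_x/∂p = −3.95, so E_p = (−3.95)·(5.7/148.61) ≈ -0.152.
|E_p| < 1: demand is inelastic.

-0.152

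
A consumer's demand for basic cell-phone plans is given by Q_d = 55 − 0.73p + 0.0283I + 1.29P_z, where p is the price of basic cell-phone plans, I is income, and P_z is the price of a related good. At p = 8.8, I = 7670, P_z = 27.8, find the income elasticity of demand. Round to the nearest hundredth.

Substituting, Q_d = 55 − 0.73(8.8) + 0.0283(7670) + 1.29(27.8) = 55 − 6.424 + 217.061 + 35.862 = 301.499.
∂Q_d/∂I = +0.0283, so E_I = 0.0283·(7670/301.499) ≈ 0.72.
E_I ∈ (0,1): normal good (necessity).

0.72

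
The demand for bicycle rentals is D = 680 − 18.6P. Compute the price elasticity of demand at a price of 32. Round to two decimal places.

-7.02

At P = 32, D = 84.8.
dD/dP = −18.6.
Point elasticity E = (dD/dP)·(P/D) = -18.6 × 32/84.8 ≈ -7.02.
|E| > 1, so demand is elastic at this price.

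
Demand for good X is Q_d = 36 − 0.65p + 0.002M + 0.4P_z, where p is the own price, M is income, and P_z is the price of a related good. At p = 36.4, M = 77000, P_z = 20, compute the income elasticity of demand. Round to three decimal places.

At the given point, Q_d = 36 − 0.65(36.4) + 0.002(77000) + 0.4(20) = 36 − 23.66 + 154 + 8 = 174.34.
∂Q_d/∂M = +0.002, so E_I = 0.002·(77000/174.34) ≈ 0.883.
E_I ∈ (0,1): normal good (necessity).

0.883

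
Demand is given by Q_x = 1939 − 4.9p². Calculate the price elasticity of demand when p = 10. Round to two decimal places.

At p = 10, Q_x = 1449.
dQ_x/dp = −2·4.9·p = −98.
Point elasticity E = (dQ_x/dp)·(p/Q_x) = -98 × 10/1449 ≈ -0.68.
|E| < 1, so demand is inelastic at this price.

-0.68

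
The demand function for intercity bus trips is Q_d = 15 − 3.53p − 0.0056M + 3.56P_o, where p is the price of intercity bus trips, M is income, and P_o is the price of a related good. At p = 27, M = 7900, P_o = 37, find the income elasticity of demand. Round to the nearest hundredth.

-6.17

Q_d = 15 − 3.53(27) − 0.0056(7900) + 3.56(37) = 15 − 95.31 − 44.24 + 131.72 = 7.17.
∂Q_d/∂M = −0.0056, so E_I = -0.0056·(7900/7.17) ≈ -6.17.
E_I < 0: inferior good.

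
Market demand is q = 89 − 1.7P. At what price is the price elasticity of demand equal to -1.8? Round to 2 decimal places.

33.66

Set −bP/(a − bP) = −1.8 ⇒ bP = 1.8(a − bP) ⇒ bP(1+1.8) = 1.8·a.
P = 1.8·89/(1.7·2.8) ≈ 33.66.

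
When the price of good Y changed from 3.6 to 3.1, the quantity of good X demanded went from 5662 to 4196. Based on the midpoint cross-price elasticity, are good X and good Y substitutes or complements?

substitutes

%ΔQ_x = (4196 − 5662)/[(5662+4196)/2] = -1466/4929 ≈ -0.2974.
%ΔP_y = (3.1 − 3.6)/[(3.6+3.1)/2] ≈ -0.1493.
E_xy = -0.2974/-0.1493 ≈ 1.993.
E_xy > 0, so the goods are substitutes.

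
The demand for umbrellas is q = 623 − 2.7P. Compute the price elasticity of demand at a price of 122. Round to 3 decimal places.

-1.122

At P = 122, q = 293.6.
dq/dP = −2.7.
Point elasticity E = (dq/dP)·(P/q) = -2.7 × 122/293.6 ≈ -1.122.
|E| > 1, so demand is elastic at this price.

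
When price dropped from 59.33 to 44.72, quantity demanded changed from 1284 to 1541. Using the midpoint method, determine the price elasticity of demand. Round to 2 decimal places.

%ΔQ = (1541 − 1284)/[(1284 + 1541)/2] = 257/1412.5 ≈ 0.1819.
%Δp = (44.72 − 59.33)/[(59.33 + 44.72)/2] = -14.61/52.025 ≈ -0.2808.
Arc elasticity E = %ΔQ/%Δp ≈ 0.1819/-0.2808 ≈ -0.65.
|E| < 1: demand is inelastic over this range.

-0.65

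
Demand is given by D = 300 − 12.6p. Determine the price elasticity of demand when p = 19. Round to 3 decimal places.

-3.950

At p = 19, D = 60.6.
dD/dp = −12.6.
Point elasticity E = (dD/dp)·(p/D) = -12.6 × 19/60.6 ≈ -3.950.
|E| > 1, so demand is elastic at this price.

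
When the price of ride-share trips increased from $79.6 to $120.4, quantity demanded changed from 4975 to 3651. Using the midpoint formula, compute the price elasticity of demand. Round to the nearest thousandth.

%ΔQ = (3651 − 4975)/[(4975 + 3651)/2] = -1324/4313 ≈ -0.3070.
%Δp = (120.4 − 79.6)/[(79.6 + 120.4)/2] = 40.8/100 ≈ 0.4080.
Arc elasticity E = %ΔQ/%Δp ≈ -0.3070/0.4080 ≈ -0.752.
|E| < 1: demand is inelastic over this range.

-0.752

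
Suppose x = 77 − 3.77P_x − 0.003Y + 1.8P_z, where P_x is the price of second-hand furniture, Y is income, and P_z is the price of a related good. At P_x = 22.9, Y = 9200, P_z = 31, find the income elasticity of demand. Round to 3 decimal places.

-1.463

Substituting, x = 77 − 3.77(22.9) − 0.003(9200) + 1.8(31) = 77 − 86.333 − 27.6 + 55.8 = 18.867.
∂x/∂Y = −0.003, so E_I = -0.003·(9200/18.867) ≈ -1.463.
E_I < 0: inferior good.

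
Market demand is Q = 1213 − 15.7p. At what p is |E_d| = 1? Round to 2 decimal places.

For linear demand Q = a − bp, E = −bp/(a − bp). |E| = 1 ⇒ bp = a − bp ⇒ p = a/(2b).
p = 1213/(2·15.7) ≈ 38.63.

38.63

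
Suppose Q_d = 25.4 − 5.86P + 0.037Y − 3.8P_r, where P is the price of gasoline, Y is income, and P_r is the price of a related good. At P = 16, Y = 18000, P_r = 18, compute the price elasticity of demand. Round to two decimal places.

-0.18

Evaluating quantity at (P, Y, P_r) gives Q_d = 25.4 − 5.86(16) + 0.037(18000) − 3.8(18) = 25.4 − 93.76 + 666 − 68.4 = 529.24.
∂Q_d/∂P = −5.86, so E_p = (−5.86)·(16/529.24) ≈ -0.18.
|E_p| < 1: demand is inelastic.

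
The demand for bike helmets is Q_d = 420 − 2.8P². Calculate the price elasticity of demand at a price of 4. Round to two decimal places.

At P = 4, Q_d = 375.2.
dQ_d/dP = −2·2.8·P = −22.4.
Point elasticity E = (dQ_d/dP)·(P/Q_d) = -22.4 × 4/375.2 ≈ -0.24.
|E| < 1, so demand is inelastic at this price.

-0.24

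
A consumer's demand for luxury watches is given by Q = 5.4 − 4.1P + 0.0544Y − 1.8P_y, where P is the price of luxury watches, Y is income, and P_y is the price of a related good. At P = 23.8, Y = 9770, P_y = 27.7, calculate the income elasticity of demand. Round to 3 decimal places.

1.365

Evaluating quantity at (P, Y, P_y) gives Q = 5.4 − 4.1(23.8) + 0.0544(9770) − 1.8(27.7) = 5.4 − 97.58 + 531.488 − 49.86 = 389.448.
∂Q/∂Y = +0.0544, so E_I = 0.0544·(9770/389.448) ≈ 1.365.
E_I > 1: normal good (luxury).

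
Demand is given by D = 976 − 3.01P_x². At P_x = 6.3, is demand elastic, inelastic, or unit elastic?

At P_x = 6.3, D = 856.5331.
dD/dP_x = −2·3.01·P_x = −37.926.
Point elasticity E = (dD/dP_x)·(P_x/D) = -37.926 × 6.3/856.5331 ≈ -0.279.
|E| ≈ 0.279 < 1, so demand is inelastic.

inelastic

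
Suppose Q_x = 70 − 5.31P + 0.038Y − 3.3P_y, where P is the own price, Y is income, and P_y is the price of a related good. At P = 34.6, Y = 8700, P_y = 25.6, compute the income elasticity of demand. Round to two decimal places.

2.50

Substituting, Q_x = 70 − 5.31(34.6) + 0.038(8700) − 3.3(25.6) = 70 − 183.726 + 330.6 − 84.48 = 132.394.
∂Q_x/∂Y = +0.038, so E_I = 0.038·(8700/132.394) ≈ 2.50.
E_I > 1: normal good (luxury).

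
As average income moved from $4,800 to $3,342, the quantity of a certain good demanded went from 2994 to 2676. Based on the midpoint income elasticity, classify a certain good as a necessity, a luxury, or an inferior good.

%ΔQ = (2676 − 2994)/[(2994+2676)/2] = -318/2835 ≈ -0.1122.
%ΔM = (3,342 − 4,800)/[(4,800+3,342)/2] = -1458/4071 ≈ -0.3581.
E_I = %ΔQ/%ΔM ≈ 0.313.
E_I ∈ (0,1): normal good (necessity).

necessity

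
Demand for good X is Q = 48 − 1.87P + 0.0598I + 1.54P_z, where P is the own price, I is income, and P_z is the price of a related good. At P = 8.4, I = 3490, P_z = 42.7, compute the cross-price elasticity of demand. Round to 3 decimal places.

First evaluate Q: 48 − 1.87(8.4) + 0.0598(3490) + 1.54(42.7) = 48 − 15.708 + 208.702 + 65.758 = 306.752.
∂Q/∂P_z = +1.54, so E_xy = 1.54·(42.7/306.752) ≈ 0.214.
E_xy > 0: the goods are substitutes.

0.214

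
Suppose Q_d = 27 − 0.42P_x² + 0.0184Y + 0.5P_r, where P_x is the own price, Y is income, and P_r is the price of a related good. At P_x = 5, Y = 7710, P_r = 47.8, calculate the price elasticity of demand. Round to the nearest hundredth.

First evaluate Q_d: 27 − 0.42(5)² + 0.0184(7710) + 0.5(47.8) = 27 − 10.5 + 141.864 + 23.9 = 182.264.
∂Q_d/∂P_x = −2·0.42·P_x = -4.2, so E_p = -4.2·(5/182.264) ≈ -0.12.
|E_p| < 1: demand is inelastic.

-0.12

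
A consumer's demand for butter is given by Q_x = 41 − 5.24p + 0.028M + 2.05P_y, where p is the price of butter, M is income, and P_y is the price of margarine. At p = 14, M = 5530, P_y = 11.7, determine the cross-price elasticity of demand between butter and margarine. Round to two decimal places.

0.16

First evaluate Q_x: 41 − 5.24(14) + 0.028(5530) + 2.05(11.7) = 41 − 73.36 + 154.84 + 23.985 = 146.465.
∂Q_x/∂P_y = +2.05, so E_xy = 2.05·(11.7/146.465) ≈ 0.16.
E_xy > 0: the goods are substitutes.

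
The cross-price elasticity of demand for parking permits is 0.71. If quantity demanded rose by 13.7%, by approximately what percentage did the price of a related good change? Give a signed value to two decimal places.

%ΔQ ≈ E × %ΔP_y ⇒ %ΔP_y = %ΔQ / E = (13.7%)/(0.71) ≈ 19.30%.

19.30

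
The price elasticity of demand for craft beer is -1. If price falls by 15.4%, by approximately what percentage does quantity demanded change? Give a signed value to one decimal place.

15.4

%ΔQ ≈ E × %ΔP = (-1) × (-15.4%) = 15.4%.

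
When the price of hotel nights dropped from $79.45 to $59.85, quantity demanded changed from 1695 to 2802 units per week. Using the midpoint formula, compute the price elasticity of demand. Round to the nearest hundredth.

-1.75

%Δq = (2802 − 1695)/[(1695 + 2802)/2] = 1107/2248.5 ≈ 0.4923.
%Δp = (59.85 − 79.45)/[(79.45 + 59.85)/2] = -19.6/69.65 ≈ -0.2814.
Arc elasticity E = %Δq/%Δp ≈ 0.4923/-0.2814 ≈ -1.75.
|E| > 1: demand is elastic over this range.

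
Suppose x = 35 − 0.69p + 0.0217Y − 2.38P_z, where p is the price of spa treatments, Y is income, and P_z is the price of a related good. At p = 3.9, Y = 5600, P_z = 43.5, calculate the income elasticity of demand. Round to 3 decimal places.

2.416

Substituting, x = 35 − 0.69(3.9) + 0.0217(5600) − 2.38(43.5) = 35 − 2.691 + 121.52 − 103.53 = 50.299.
∂x/∂Y = +0.0217, so E_I = 0.0217·(5600/50.299) ≈ 2.416.
E_I > 1: normal good (luxury).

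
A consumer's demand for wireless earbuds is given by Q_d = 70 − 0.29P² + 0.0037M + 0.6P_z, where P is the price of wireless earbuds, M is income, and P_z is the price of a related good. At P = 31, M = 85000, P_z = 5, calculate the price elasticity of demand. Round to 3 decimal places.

-5.123

Substituting, Q_d = 70 − 0.29(31)² + 0.0037(85000) + 0.6(5) = 70 − 278.69 + 314.5 + 3 = 108.81.
∂Q_d/∂P = −2·0.29·P = -17.98, so E_p = -17.98·(31/108.81) ≈ -5.123.
|E_p| > 1: demand is elastic.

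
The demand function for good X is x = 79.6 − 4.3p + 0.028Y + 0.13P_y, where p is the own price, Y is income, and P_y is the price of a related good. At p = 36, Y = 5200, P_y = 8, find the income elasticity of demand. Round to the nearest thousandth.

Substituting, x = 79.6 − 4.3(36) + 0.028(5200) + 0.13(8) = 79.6 − 154.8 + 145.6 + 1.04 = 71.44.
∂x/∂Y = +0.028, so E_I = 0.028·(5200/71.44) ≈ 2.038.
E_I > 1: normal good (luxury).

2.038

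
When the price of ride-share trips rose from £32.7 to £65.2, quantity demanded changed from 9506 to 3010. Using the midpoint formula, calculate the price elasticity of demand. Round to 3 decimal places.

%ΔQ = (3010 − 9506)/[(9506 + 3010)/2] = -6496/6258 ≈ -1.0380.
%ΔP = (65.2 − 32.7)/[(32.7 + 65.2)/2] = 32.5/48.95 ≈ 0.6639.
Arc elasticity E = %ΔQ/%ΔP ≈ -1.0380/0.6639 ≈ -1.563.
|E| > 1: demand is elastic over this range.

-1.563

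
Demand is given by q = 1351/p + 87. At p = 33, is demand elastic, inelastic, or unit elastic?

inelastic

At p = 33, q = 127.9394.
dq/dp = −1351/p² = −1.2406.
Point elasticity E = (dq/dp)·(p/q) = -1.2406 × 33/127.9394 ≈ -0.320.
|E| ≈ 0.320 < 1, so demand is inelastic.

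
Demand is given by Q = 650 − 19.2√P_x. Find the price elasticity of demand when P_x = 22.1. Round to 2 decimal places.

-0.08

At P_x = 22.1, Q = 559.7396.
dQ/dP_x = −19.2/(2√P_x) = −19.2/(2·4.7011).
Point elasticity E = (dQ/dP_x)·(P_x/Q) = -2.0421 × 22.1/559.7396 ≈ -0.08.
|E| < 1, so demand is inelastic at this price.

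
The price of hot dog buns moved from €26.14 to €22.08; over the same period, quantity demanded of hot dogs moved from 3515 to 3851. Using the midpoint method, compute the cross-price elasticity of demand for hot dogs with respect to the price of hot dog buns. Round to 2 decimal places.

%ΔQ_x = (3851 − 3515)/[(3515+3851)/2] = 336/3683 ≈ 0.0912.
%ΔP_y = (22.08 − 26.14)/[(26.14+22.08)/2] ≈ -0.1684.
E_xy = 0.0912/-0.1684 ≈ -0.54.
E_xy < 0, so hot dogs and hot dog buns are complements.

-0.54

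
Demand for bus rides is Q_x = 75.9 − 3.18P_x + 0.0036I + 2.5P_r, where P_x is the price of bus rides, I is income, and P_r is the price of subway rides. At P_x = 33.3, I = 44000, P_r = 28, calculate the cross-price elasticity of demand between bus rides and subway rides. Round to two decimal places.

0.35

Evaluating quantity at (P_x, I, P_r) gives Q_x = 75.9 − 3.18(33.3) + 0.0036(44000) + 2.5(28) = 75.9 − 105.894 + 158.4 + 70 = 198.406.
∂Q_x/∂P_r = +2.5, so E_xy = 2.5·(28/198.406) ≈ 0.35.
E_xy > 0: the goods are substitutes.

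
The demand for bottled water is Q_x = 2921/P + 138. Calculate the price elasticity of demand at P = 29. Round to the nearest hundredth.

At P = 29, Q_x = 238.7241.
dQ_x/dP = −2921/P² = −3.4732.
Point elasticity E = (dQ_x/dP)·(P/Q_x) = -3.4732 × 29/238.7241 ≈ -0.42.
|E| < 1, so demand is inelastic at this price.

-0.42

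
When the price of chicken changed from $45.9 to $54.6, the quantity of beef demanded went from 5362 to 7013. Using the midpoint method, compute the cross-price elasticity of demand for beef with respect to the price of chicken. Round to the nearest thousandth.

1.541

%ΔQ_x = (7013 − 5362)/[(5362+7013)/2] = 1651/6187.5 ≈ 0.2668.
%ΔP_y = (54.6 − 45.9)/[(45.9+54.6)/2] ≈ 0.1731.
E_xy = 0.2668/0.1731 ≈ 1.541.
E_xy > 0, so beef and chicken are substitutes.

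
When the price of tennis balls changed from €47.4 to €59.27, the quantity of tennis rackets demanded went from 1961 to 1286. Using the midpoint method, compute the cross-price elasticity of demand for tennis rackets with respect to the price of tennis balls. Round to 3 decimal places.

%ΔQ_x = (1286 − 1961)/[(1961+1286)/2] = -675/1623.5 ≈ -0.4158.
%ΔP_y = (59.27 − 47.4)/[(47.4+59.27)/2] ≈ 0.2226.
E_xy = -0.4158/0.2226 ≈ -1.868.
E_xy < 0, so tennis rackets and tennis balls are complements.

-1.868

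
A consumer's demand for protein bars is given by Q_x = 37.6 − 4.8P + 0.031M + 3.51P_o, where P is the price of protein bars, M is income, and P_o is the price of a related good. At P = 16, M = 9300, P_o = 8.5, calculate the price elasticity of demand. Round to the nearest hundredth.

Evaluating quantity at (P, M, P_o) gives Q_x = 37.6 − 4.8(16) + 0.031(9300) + 3.51(8.5) = 37.6 − 76.8 + 288.3 + 29.835 = 278.935.
∂Q_x/∂P = −4.8, so E_p = (−4.8)·(16/278.935) ≈ -0.28.
|E_p| < 1: demand is inelastic.

-0.28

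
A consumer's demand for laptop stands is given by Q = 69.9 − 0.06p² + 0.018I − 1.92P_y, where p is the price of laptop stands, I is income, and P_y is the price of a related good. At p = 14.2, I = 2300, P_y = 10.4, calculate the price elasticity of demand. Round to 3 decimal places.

-0.305

Q = 69.9 − 0.06(14.2)² + 0.018(2300) − 1.92(10.4) = 69.9 − 12.0984 + 41.4 − 19.968 = 79.2336.
∂Q/∂p = −2·0.06·p = -1.704, so E_p = -1.704·(14.2/79.2336) ≈ -0.305.
|E_p| < 1: demand is inelastic.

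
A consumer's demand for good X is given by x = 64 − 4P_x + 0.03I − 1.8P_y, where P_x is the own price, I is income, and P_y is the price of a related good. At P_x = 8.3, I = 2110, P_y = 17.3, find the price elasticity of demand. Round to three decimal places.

x = 64 − 4(8.3) + 0.03(2110) − 1.8(17.3) = 64 − 33.2 + 63.3 − 31.14 = 62.96.
∂x/∂P_x = −4, so E_p = (−4)·(8.3/62.96) ≈ -0.527.
|E_p| < 1: demand is inelastic.

-0.527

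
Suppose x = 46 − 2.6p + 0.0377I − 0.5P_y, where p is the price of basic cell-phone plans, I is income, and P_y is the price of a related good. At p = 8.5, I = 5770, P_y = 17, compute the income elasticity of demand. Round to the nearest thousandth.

0.934

Substituting, x = 46 − 2.6(8.5) + 0.0377(5770) − 0.5(17) = 46 − 22.1 + 217.529 − 8.5 = 232.929.
∂x/∂I = +0.0377, so E_I = 0.0377·(5770/232.929) ≈ 0.934.
E_I ∈ (0,1): normal good (necessity).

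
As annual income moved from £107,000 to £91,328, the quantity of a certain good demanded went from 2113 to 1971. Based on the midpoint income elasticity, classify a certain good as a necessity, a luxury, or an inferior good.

necessity

%ΔQ = (1971 − 2113)/[(2113+1971)/2] = -142/2042 ≈ -0.0695.
%ΔI = (91,328 − 107,000)/[(107,000+91,328)/2] = -15672/99164 ≈ -0.1580.
E_I = %ΔQ/%ΔI ≈ 0.440.
E_I ∈ (0,1): normal good (necessity).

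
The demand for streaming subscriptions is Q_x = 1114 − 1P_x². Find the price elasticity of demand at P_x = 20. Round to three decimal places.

At P_x = 20, Q_x = 714.
dQ_x/dP_x = −2·1·P_x = −40.
Point elasticity E = (dQ_x/dP_x)·(P_x/Q_x) = -40 × 20/714 ≈ -1.120.
|E| > 1, so demand is elastic at this price.

-1.120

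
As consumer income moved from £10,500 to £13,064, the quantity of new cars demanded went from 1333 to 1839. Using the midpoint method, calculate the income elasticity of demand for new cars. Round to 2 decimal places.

%ΔQ = (1839 − 1333)/[(1333+1839)/2] = 506/1586 ≈ 0.3190.
%ΔI = (13,064 − 10,500)/[(10,500+13,064)/2] = 2564/11782 ≈ 0.2176.
E_I = %ΔQ/%ΔI ≈ 1.47.
E_I > 1: normal good (luxury).

1.47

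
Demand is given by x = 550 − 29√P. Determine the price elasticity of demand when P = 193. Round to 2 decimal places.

-1.37

At P = 193, x = 147.1191.
dx/dP = −29/(2√P) = −29/(2·13.8924).
Point elasticity E = (dx/dP)·(P/x) = -1.0437 × 193/147.1191 ≈ -1.37.
|E| > 1, so demand is elastic at this price.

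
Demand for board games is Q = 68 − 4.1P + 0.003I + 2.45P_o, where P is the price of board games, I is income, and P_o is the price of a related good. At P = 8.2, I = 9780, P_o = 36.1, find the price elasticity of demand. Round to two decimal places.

-0.22

Q = 68 − 4.1(8.2) + 0.003(9780) + 2.45(36.1) = 68 − 33.62 + 29.34 + 88.445 = 152.165.
∂Q/∂P = −4.1, so E_p = (−4.1)·(8.2/152.165) ≈ -0.22.
|E_p| < 1: demand is inelastic.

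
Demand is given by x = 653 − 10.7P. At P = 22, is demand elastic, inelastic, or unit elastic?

At P = 22, x = 417.6.
dx/dP = −10.7.
Point elasticity E = (dx/dP)·(P/x) = -10.7 × 22/417.6 ≈ -0.564.
|E| ≈ 0.564 < 1, so demand is inelastic.

inelastic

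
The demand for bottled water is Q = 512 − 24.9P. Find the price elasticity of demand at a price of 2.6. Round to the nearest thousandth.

At P = 2.6, Q = 447.26.
dQ/dP = −24.9.
Point elasticity E = (dQ/dP)·(P/Q) = -24.9 × 2.6/447.26 ≈ -0.145.
|E| < 1, so demand is inelastic at this price.

-0.145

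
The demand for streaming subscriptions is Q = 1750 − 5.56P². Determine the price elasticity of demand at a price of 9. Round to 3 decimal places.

At P = 9, Q = 1299.64.
dQ/dP = −2·5.56·P = −100.08.
Point elasticity E = (dQ/dP)·(P/Q) = -100.08 × 9/1299.64 ≈ -0.693.
|E| < 1, so demand is inelastic at this price.

-0.693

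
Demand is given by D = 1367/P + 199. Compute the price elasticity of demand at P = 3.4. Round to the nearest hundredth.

-0.67

At P = 3.4, D = 601.0588.
dD/dP = −1367/P² = −118.2526.
Point elasticity E = (dD/dP)·(P/D) = -118.2526 × 3.4/601.0588 ≈ -0.67.
|E| < 1, so demand is inelastic at this price.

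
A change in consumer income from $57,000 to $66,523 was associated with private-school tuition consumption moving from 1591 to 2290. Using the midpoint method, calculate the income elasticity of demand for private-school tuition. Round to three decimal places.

2.336

%ΔQ = (2290 − 1591)/[(1591+2290)/2] = 699/1940.5 ≈ 0.3602.
%ΔI = (66,523 − 57,000)/[(57,000+66,523)/2] = 9523/61761.5 ≈ 0.1542.
E_I = %ΔQ/%ΔI ≈ 2.336.
E_I > 1: normal good (luxury).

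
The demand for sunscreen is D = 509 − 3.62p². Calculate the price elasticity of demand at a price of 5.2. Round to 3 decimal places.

-0.476

At p = 5.2, D = 411.1152.
dD/dp = −2·3.62·p = −37.648.
Point elasticity E = (dD/dp)·(p/D) = -37.648 × 5.2/411.1152 ≈ -0.476.
|E| < 1, so demand is inelastic at this price.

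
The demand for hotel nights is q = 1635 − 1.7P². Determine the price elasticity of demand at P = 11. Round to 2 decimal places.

-0.29

At P = 11, q = 1429.3.
dq/dP = −2·1.7·P = −37.4.
Point elasticity E = (dq/dP)·(P/q) = -37.4 × 11/1429.3 ≈ -0.29.
|E| < 1, so demand is inelastic at this price.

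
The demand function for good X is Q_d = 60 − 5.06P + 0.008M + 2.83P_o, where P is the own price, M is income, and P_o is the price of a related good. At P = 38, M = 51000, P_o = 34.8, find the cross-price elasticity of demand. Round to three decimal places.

0.263

Substituting, Q_d = 60 − 5.06(38) + 0.008(51000) + 2.83(34.8) = 60 − 192.28 + 408 + 98.484 = 374.204.
∂Q_d/∂P_o = +2.83, so E_xy = 2.83·(34.8/374.204) ≈ 0.263.
E_xy > 0: the goods are substitutes.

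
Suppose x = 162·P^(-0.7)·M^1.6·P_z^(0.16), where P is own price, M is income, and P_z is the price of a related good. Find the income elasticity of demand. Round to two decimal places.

1.60

For a Cobb–Douglas (constant-elasticity) form x = A·M^α·…, the elasticity with respect to M equals the exponent α at every point.
Here the exponent on M is 1.6, so the income elasticity of demand is 1.60.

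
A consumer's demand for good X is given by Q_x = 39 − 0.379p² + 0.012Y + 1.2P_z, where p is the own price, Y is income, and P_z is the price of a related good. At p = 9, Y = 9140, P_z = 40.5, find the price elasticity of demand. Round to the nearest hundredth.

-0.37

Q_x = 39 − 0.379(9)² + 0.012(9140) + 1.2(40.5) = 39 − 30.699 + 109.68 + 48.6 = 166.581.
∂Q_x/∂p = −2·0.379·p = -6.822, so E_p = -6.822·(9/166.581) ≈ -0.37.
|E_p| < 1: demand is inelastic.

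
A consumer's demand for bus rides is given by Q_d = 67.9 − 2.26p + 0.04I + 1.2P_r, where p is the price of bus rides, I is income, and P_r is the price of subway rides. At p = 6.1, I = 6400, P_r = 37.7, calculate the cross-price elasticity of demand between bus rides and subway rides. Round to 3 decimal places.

First evaluate Q_d: 67.9 − 2.26(6.1) + 0.04(6400) + 1.2(37.7) = 67.9 − 13.786 + 256 + 45.24 = 355.354.
∂Q_d/∂P_r = +1.2, so E_xy = 1.2·(37.7/355.354) ≈ 0.127.
E_xy > 0: the goods are substitutes.

0.127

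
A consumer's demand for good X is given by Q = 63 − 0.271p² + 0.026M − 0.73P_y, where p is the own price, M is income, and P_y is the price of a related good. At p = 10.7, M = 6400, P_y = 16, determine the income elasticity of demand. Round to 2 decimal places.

Substituting, Q = 63 − 0.271(10.7)² + 0.026(6400) − 0.73(16) = 63 − 31.0268 + 166.4 − 11.68 = 186.6932.
∂Q/∂M = +0.026, so E_I = 0.026·(6400/186.6932) ≈ 0.89.
E_I ∈ (0,1): normal good (necessity).

0.89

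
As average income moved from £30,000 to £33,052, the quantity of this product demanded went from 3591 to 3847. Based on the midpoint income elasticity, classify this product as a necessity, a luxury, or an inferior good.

%ΔQ = (3847 − 3591)/[(3591+3847)/2] = 256/3719 ≈ 0.0688.
%ΔY = (33,052 − 30,000)/[(30,000+33,052)/2] = 3052/31526 ≈ 0.0968.
E_I = %ΔQ/%ΔY ≈ 0.711.
E_I ∈ (0,1): normal good (necessity).

necessity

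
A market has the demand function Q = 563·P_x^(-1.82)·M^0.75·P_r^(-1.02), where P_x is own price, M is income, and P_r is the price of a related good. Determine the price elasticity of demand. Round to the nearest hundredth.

-1.82

For a Cobb–Douglas (constant-elasticity) form Q = A·P_x^α·…, the elasticity with respect to P_x equals the exponent α at every point.
Here the exponent on P_x is -1.82, so the price elasticity of demand is -1.82.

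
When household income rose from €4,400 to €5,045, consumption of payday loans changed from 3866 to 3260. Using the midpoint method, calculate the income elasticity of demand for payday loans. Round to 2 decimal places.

%ΔQ = (3260 − 3866)/[(3866+3260)/2] = -606/3563 ≈ -0.1701.
%ΔI = (5,045 − 4,400)/[(4,400+5,045)/2] = 645/4722.5 ≈ 0.1366.
E_I = %ΔQ/%ΔI ≈ -1.25.
E_I < 0: inferior good.

-1.25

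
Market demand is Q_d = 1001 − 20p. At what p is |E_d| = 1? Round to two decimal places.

25.03

For linear demand Q_d = a − bp, E = −bp/(a − bp). |E| = 1 ⇒ bp = a − bp ⇒ p = a/(2b).
p = 1001/(2·20) ≈ 25.03.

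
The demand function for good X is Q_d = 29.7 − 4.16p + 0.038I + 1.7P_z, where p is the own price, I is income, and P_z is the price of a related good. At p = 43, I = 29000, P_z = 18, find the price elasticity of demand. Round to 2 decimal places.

-0.18

Evaluating quantity at (p, I, P_z) gives Q_d = 29.7 − 4.16(43) + 0.038(29000) + 1.7(18) = 29.7 − 178.88 + 1102 + 30.6 = 983.42.
∂Q_d/∂p = −4.16, so E_p = (−4.16)·(43/983.42) ≈ -0.18.
|E_p| < 1: demand is inelastic.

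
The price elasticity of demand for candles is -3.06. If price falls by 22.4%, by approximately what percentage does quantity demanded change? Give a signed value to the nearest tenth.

%ΔQ ≈ E × %ΔP = (-3.06) × (-22.4%) ≈ 68.5%.

68.5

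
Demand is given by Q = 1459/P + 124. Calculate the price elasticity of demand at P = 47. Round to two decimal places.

-0.20

At P = 47, Q = 155.0426.
dQ/dP = −1459/P² = −0.6605.
Point elasticity E = (dQ/dP)·(P/Q) = -0.6605 × 47/155.0426 ≈ -0.20.
|E| < 1, so demand is inelastic at this price.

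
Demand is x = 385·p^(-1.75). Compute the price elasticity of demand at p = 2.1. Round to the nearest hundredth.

-1.75

For a Cobb–Douglas (constant-elasticity) form x = A·p^α·…, the elasticity with respect to p equals the exponent α at every point.
Here the exponent on p is -1.75, so the price elasticity of demand is -1.75.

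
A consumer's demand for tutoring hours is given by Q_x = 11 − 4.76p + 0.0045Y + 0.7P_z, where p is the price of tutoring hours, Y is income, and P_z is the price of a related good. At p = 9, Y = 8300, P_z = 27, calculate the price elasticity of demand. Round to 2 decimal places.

Q_x = 11 − 4.76(9) + 0.0045(8300) + 0.7(27) = 11 − 42.84 + 37.35 + 18.9 = 24.41.
∂Q_x/∂p = −4.76, so E_p = (−4.76)·(9/24.41) ≈ -1.76.
|E_p| > 1: demand is elastic.

-1.76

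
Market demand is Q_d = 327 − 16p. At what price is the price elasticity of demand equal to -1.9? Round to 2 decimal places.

Set −bp/(a − bp) = −1.9 ⇒ bp = 1.9(a − bp) ⇒ bp(1+1.9) = 1.9·a.
p = 1.9·327/(16·2.9) ≈ 13.39.

13.39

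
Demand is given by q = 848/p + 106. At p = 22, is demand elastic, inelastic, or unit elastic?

inelastic

At p = 22, q = 144.5455.
dq/dp = −848/p² = −1.7521.
Point elasticity E = (dq/dp)·(p/q) = -1.7521 × 22/144.5455 ≈ -0.267.
|E| ≈ 0.267 < 1, so demand is inelastic.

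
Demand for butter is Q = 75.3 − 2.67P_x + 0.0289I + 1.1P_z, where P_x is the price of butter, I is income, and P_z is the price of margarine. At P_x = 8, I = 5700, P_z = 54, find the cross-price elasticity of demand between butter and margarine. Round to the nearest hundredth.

First evaluate Q: 75.3 − 2.67(8) + 0.0289(5700) + 1.1(54) = 75.3 − 21.36 + 164.73 + 59.4 = 278.07.
∂Q/∂P_z = +1.1, so E_xy = 1.1·(54/278.07) ≈ 0.21.
E_xy > 0: the goods are substitutes.

0.21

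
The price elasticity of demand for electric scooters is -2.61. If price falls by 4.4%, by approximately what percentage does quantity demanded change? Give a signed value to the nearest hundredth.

11.48

%ΔQ ≈ E × %ΔP = (-2.61) × (-4.4%) ≈ 11.48%.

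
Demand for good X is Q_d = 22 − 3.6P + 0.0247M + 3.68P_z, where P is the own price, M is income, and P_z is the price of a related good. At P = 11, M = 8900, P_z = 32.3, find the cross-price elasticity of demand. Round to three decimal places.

Substituting, Q_d = 22 − 3.6(11) + 0.0247(8900) + 3.68(32.3) = 22 − 39.6 + 219.83 + 118.864 = 321.094.
∂Q_d/∂P_z = +3.68, so E_xy = 3.68·(32.3/321.094) ≈ 0.370.
E_xy > 0: the goods are substitutes.

0.370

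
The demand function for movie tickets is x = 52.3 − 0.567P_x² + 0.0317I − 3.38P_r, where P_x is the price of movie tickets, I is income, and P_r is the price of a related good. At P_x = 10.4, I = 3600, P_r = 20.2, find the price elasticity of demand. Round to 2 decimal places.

First evaluate x: 52.3 − 0.567(10.4)² + 0.0317(3600) − 3.38(20.2) = 52.3 − 61.3267 + 114.12 − 68.276 = 36.8173.
∂x/∂P_x = −2·0.567·P_x = -11.7936, so E_p = -11.7936·(10.4/36.8173) ≈ -3.33.
|E_p| > 1: demand is elastic.

-3.33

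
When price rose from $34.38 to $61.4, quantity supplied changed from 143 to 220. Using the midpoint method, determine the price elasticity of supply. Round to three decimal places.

0.752

%Δq = (220 − 143)/[(143 + 220)/2] = 77/181.5 ≈ 0.4242.
%ΔP = (61.4 − 34.38)/[(34.38 + 61.4)/2] = 27.02/47.89 ≈ 0.5642.
Arc elasticity E = %Δq/%ΔP ≈ 0.4242/0.5642 ≈ 0.752.
|E| < 1: supply is inelastic over this range.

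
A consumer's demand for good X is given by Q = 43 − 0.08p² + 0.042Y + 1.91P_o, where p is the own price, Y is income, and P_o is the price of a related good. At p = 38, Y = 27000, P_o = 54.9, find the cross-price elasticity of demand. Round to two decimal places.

Evaluating quantity at (p, Y, P_o) gives Q = 43 − 0.08(38)² + 0.042(27000) + 1.91(54.9) = 43 − 115.52 + 1134 + 104.859 = 1166.339.
∂Q/∂P_o = +1.91, so E_xy = 1.91·(54.9/1166.339) ≈ 0.09.
E_xy > 0: the goods are substitutes.

0.09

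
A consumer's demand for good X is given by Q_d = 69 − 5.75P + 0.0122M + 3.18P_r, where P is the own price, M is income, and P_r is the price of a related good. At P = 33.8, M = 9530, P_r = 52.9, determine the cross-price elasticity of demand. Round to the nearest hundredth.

1.06

First evaluate Q_d: 69 − 5.75(33.8) + 0.0122(9530) + 3.18(52.9) = 69 − 194.35 + 116.266 + 168.222 = 159.138.
∂Q_d/∂P_r = +3.18, so E_xy = 3.18·(52.9/159.138) ≈ 1.06.
E_xy > 0: the goods are substitutes.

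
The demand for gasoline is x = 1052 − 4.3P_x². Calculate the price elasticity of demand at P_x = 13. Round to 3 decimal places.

At P_x = 13, x = 325.3.
dx/dP_x = −2·4.3·P_x = −111.8.
Point elasticity E = (dx/dP_x)·(P_x/x) = -111.8 × 13/325.3 ≈ -4.468.
|E| > 1, so demand is elastic at this price.

-4.468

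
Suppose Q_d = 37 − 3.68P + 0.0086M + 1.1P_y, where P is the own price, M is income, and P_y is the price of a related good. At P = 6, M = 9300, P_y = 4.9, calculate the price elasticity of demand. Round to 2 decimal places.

-0.22

First evaluate Q_d: 37 − 3.68(6) + 0.0086(9300) + 1.1(4.9) = 37 − 22.08 + 79.98 + 5.39 = 100.29.
∂Q_d/∂P = −3.68, so E_p = (−3.68)·(6/100.29) ≈ -0.22.
|E_p| < 1: demand is inelastic.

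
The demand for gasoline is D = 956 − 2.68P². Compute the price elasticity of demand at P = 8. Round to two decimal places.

-0.44

At P = 8, D = 784.48.
dD/dP = −2·2.68·P = −42.88.
Point elasticity E = (dD/dP)·(P/D) = -42.88 × 8/784.48 ≈ -0.44.
|E| < 1, so demand is inelastic at this price.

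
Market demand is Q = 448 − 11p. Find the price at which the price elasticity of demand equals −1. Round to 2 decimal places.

20.36

For linear demand Q = a − bp, E = −bp/(a − bp). |E| = 1 ⇒ bp = a − bp ⇒ p = a/(2b).
p = 448/(2·11) ≈ 20.36.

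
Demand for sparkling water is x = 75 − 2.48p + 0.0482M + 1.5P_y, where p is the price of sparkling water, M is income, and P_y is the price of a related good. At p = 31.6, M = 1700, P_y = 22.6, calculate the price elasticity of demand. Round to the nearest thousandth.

-0.697

x = 75 − 2.48(31.6) + 0.0482(1700) + 1.5(22.6) = 75 − 78.368 + 81.94 + 33.9 = 112.472.
∂x/∂p = −2.48, so E_p = (−2.48)·(31.6/112.472) ≈ -0.697.
|E_p| < 1: demand is inelastic.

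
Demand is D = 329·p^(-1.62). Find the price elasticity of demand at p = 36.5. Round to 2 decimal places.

-1.62

For a Cobb–Douglas (constant-elasticity) form D = A·p^α·…, the elasticity with respect to p equals the exponent α at every point.
Here the exponent on p is -1.62, so the price elasticity of demand is -1.62.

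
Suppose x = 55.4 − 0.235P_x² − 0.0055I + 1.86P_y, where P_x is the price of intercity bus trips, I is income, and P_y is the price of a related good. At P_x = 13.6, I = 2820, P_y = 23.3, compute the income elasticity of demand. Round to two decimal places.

-0.39

At the given point, x = 55.4 − 0.235(13.6)² − 0.0055(2820) + 1.86(23.3) = 55.4 − 43.4656 − 15.51 + 43.338 = 39.7624.
∂x/∂I = −0.0055, so E_I = -0.0055·(2820/39.7624) ≈ -0.39.
E_I < 0: inferior good.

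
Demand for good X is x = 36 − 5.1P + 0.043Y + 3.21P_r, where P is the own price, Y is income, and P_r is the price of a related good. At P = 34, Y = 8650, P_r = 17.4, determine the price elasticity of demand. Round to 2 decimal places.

-0.60

Evaluating quantity at (P, Y, P_r) gives x = 36 − 5.1(34) + 0.043(8650) + 3.21(17.4) = 36 − 173.4 + 371.95 + 55.854 = 290.404.
∂x/∂P = −5.1, so E_p = (−5.1)·(34/290.404) ≈ -0.60.
|E_p| < 1: demand is inelastic.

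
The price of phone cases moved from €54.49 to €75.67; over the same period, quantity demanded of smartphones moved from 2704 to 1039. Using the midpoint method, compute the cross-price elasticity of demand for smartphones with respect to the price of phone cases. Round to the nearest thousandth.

%ΔQ_x = (1039 − 2704)/[(2704+1039)/2] = -1665/1871.5 ≈ -0.8897.
%ΔP_y = (75.67 − 54.49)/[(54.49+75.67)/2] ≈ 0.3254.
E_xy = -0.8897/0.3254 ≈ -2.734.
E_xy < 0, so smartphones and phone cases are complements.

-2.734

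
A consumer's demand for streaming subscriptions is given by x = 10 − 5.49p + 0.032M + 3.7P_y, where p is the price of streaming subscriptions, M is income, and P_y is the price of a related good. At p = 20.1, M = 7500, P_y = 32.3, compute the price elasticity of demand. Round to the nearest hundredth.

-0.43

x = 10 − 5.49(20.1) + 0.032(7500) + 3.7(32.3) = 10 − 110.349 + 240 + 119.51 = 259.161.
∂x/∂p = −5.49, so E_p = (−5.49)·(20.1/259.161) ≈ -0.43.
|E_p| < 1: demand is inelastic.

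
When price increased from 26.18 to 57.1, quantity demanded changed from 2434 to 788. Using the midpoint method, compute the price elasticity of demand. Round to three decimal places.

%Δq = (788 − 2434)/[(2434 + 788)/2] = -1646/1611 ≈ -1.0217.
%ΔP = (57.1 − 26.18)/[(26.18 + 57.1)/2] = 30.92/41.64 ≈ 0.7426.
Arc elasticity E = %Δq/%ΔP ≈ -1.0217/0.7426 ≈ -1.376.
|E| > 1: demand is elastic over this range.

-1.376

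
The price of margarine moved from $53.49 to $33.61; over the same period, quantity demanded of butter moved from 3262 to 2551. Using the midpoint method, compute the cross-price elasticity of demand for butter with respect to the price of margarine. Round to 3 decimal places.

%ΔQ_x = (2551 − 3262)/[(3262+2551)/2] = -711/2906.5 ≈ -0.2446.
%ΔP_y = (33.61 − 53.49)/[(53.49+33.61)/2] ≈ -0.4565.
E_xy = -0.2446/-0.4565 ≈ 0.536.
E_xy > 0, so butter and margarine are substitutes.

0.536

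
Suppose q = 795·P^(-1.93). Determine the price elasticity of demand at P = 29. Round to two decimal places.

-1.93

For a Cobb–Douglas (constant-elasticity) form q = A·P^α·…, the elasticity with respect to P equals the exponent α at every point.
Here the exponent on P is -1.93, so the price elasticity of demand is -1.93.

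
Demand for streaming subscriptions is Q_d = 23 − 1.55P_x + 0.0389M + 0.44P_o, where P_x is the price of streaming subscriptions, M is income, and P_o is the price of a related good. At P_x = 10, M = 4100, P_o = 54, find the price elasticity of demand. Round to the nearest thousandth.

Q_d = 23 − 1.55(10) + 0.0389(4100) + 0.44(54) = 23 − 15.5 + 159.49 + 23.76 = 190.75.
∂Q_d/∂P_x = −1.55, so E_p = (−1.55)·(10/190.75) ≈ -0.081.
|E_p| < 1: demand is inelastic.

-0.081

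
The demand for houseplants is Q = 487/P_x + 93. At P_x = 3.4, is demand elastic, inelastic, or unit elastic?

inelastic

At P_x = 3.4, Q = 236.2353.
dQ/dP_x = −487/P_x² = −42.128.
Point elasticity E = (dQ/dP_x)·(P_x/Q) = -42.128 × 3.4/236.2353 ≈ -0.606.
|E| ≈ 0.606 < 1, so demand is inelastic.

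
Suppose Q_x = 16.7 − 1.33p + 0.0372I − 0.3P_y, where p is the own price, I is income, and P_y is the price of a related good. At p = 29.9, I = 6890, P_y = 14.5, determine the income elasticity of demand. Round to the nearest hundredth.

1.12

Q_x = 16.7 − 1.33(29.9) + 0.0372(6890) − 0.3(14.5) = 16.7 − 39.767 + 256.308 − 4.35 = 228.891.
∂Q_x/∂I = +0.0372, so E_I = 0.0372·(6890/228.891) ≈ 1.12.
E_I > 1: normal good (luxury).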